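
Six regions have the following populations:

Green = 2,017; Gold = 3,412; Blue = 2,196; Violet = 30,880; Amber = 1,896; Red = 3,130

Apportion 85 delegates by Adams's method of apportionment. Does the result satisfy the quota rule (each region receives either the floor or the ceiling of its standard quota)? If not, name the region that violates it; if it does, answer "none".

Standard quotas: Green 3.938, Gold 6.662, Blue 4.288, Violet 60.297, Amber 3.702, Red 6.112.
Adams allocation: Green 4, Gold 7, Blue 5, Violet 59, Amber 4, Red 6.
Violet has quota 60.297 (lower 60, upper 61) but receives 59 — outside the quota interval.

Violet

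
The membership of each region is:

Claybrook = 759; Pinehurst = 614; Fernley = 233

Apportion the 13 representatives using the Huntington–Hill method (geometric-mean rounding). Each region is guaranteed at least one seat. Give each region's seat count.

With divisor 127: modified quotas Claybrook 5.976, Pinehurst 4.835, Fernley 1.835.
Geometric-mean thresholds: Claybrook √(5·6)=5.477, Pinehurst √(4·5)=4.472, Fernley √(1·2)=1.414.
Each quota rounded against its threshold gives Claybrook 6, Pinehurst 5, Fernley 2 (total 13).

Claybrook 6, Pinehurst 5, Fernley 2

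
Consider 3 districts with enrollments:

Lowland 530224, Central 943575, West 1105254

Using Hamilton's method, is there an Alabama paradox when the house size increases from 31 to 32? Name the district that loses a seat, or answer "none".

Lowland

At 31 seats: Lowland 7, Central 11, West 13.
At 32 seats: Lowland 6, Central 12, West 14.
Lowland drops from 7 to 6.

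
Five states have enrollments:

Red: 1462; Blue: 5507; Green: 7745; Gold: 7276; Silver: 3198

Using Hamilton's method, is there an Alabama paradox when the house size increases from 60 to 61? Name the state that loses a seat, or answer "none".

At 60 seats: Red 4, Blue 13, Green 18, Gold 17, Silver 8.
At 61 seats: Red 3, Blue 13, Green 19, Gold 18, Silver 8.
Red drops from 4 to 3.

Red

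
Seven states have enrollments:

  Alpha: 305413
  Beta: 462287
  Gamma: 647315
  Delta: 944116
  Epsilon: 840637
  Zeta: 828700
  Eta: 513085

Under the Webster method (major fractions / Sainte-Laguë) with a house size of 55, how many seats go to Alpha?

Standard divisor 4541553/55 ≈ 82573.691; standard quotas: Alpha 3.699, Beta 5.598, Gamma 7.839, Delta 11.434, Epsilon 10.180, Zeta 10.036, Eta 6.214.
Rounding to the nearest integer gives Alpha 4, Beta 6, Gamma 8, Delta 11, Epsilon 10, Zeta 10, Eta 6 — total 55, matching the house size, so no adjustment is needed.
Alpha receives 4.

4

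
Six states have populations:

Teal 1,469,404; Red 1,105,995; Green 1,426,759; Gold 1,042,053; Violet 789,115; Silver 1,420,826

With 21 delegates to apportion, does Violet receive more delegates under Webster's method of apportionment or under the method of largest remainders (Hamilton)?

Webster: Teal 5, Red 3, Green 4, Gold 3, Violet 2, Silver 4.
Hamilton: Teal 4, Red 3, Green 4, Gold 3, Violet 3, Silver 4.
Violet gets 2 under Webster and 3 under Hamilton.

Hamilton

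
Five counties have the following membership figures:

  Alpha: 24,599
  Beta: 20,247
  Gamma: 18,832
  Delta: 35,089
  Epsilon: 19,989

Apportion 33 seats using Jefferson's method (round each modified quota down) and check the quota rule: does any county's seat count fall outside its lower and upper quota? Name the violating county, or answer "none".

none

Standard quotas: Alpha 6.836, Beta 5.626, Gamma 5.233, Delta 9.751, Epsilon 5.555.
Jefferson allocation: Alpha 7, Beta 6, Gamma 5, Delta 10, Epsilon 5.
Every allocation lies between the lower and upper quota.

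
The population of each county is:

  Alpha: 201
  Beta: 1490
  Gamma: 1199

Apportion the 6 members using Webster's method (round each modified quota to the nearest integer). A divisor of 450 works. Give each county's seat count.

Alpha 0; Beta 3; Gamma 3

With modified divisor 450: modified quotas Alpha 0.447, Beta 3.311, Gamma 2.664.
Rounding to the nearest integer: Alpha 0, Beta 3, Gamma 3 (total 6).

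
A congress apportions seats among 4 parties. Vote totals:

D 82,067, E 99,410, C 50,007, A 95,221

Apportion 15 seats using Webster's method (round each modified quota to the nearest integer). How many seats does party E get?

5

Standard divisor 326705/15 ≈ 21780.333; standard quotas: D 3.768, E 4.564, C 2.296, A 4.372.
Rounding to the nearest integer gives D 4, E 5, C 2, A 4 — total 15, matching the house size, so no adjustment is needed.
E receives 5.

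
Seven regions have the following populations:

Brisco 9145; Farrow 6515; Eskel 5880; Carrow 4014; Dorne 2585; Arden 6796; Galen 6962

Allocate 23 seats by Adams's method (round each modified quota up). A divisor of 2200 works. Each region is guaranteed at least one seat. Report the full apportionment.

Brisco: 5; Farrow: 3; Eskel: 3; Carrow: 2; Dorne: 2; Arden: 4; Galen: 4

With modified divisor 2200: modified quotas Brisco 4.157, Farrow 2.961, Eskel 2.673, Carrow 1.825, Dorne 1.175, Arden 3.089, Galen 3.165.
Rounding up: Brisco 5, Farrow 3, Eskel 3, Carrow 2, Dorne 2, Arden 4, Galen 4 (total 23).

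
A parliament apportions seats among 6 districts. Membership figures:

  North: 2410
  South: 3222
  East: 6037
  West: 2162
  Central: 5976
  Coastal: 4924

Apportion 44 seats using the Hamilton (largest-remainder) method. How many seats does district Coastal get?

Total 24731; standard divisor 24731/44 ≈ 562.068.
Standard quotas: North 4.2877, South 5.7324, East 10.7407, West 3.8465, Central 10.6322, Coastal 8.7605.
Lower quotas: North 4, South 5, East 10, West 3, Central 10, Coastal 8 (sum 40, leaving 4 seats).
Remainders in descending order: West 0.8465, Coastal 0.7605, East 0.7407, South 0.7324, Central 0.6322, North 0.2877.
Largest remainders: West, Coastal, East, South receive the extra seats.
Coastal receives 9.

9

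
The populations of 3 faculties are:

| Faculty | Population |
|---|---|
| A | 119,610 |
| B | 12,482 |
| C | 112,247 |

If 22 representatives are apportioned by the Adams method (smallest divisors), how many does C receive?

Standard divisor 244339/22 ≈ 11106.318; standard quotas: A 10.770, B 1.124, C 10.107.
Rounding up gives 11, 2, 11 = 24 seats, so the divisor must be adjusted.
With modified divisor 12200: modified quotas A 9.804, B 1.023, C 9.201.
Rounding up: A 10, B 2, C 10 (total 22).
C receives 10.

10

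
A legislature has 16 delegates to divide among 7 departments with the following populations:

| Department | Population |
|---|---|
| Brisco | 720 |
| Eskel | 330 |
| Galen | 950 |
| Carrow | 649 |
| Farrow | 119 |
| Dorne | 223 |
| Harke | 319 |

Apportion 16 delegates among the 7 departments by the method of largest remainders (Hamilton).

Brisco: 3, Eskel: 2, Galen: 5, Carrow: 3, Farrow: 1, Dorne: 1, Harke: 1

Total 3310; standard divisor 3310/16 ≈ 206.875.
Standard quotas: Brisco 3.480, Eskel 1.595, Galen 4.592, Carrow 3.137, Farrow 0.575, Dorne 1.078, Harke 1.542.
Lower quotas: Brisco 3, Eskel 1, Galen 4, Carrow 3, Farrow 0, Dorne 1, Harke 1 (sum 13, leaving 3 seats).
Remainders in descending order: Eskel 0.595, Galen 0.592, Farrow 0.575, Harke 0.542, Brisco 0.480, Carrow 0.137, Dorne 0.078.
Largest remainders: Eskel, Galen, Farrow receive the extra seats.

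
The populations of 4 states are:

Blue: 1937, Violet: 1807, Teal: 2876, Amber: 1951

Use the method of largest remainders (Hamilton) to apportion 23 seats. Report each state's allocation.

Standard divisor: 8571 ÷ 23 ≈ 372.652.
Standard quotas: Blue 5.198, Violet 4.849, Teal 7.718, Amber 5.235.
Lower quotas: Blue 5, Violet 4, Teal 7, Amber 5 (sum 21, leaving 2 seats).
Remainders in descending order: Violet 0.849, Teal 0.718, Amber 0.235, Blue 0.198.
Largest remainders: Violet, Teal receive the extra seats.

Blue 5, Violet 5, Teal 8, Amber 5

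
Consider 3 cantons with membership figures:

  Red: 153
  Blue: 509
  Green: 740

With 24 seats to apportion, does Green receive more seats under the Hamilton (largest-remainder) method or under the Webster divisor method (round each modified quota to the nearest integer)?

Hamilton

Hamilton: Red 2, Blue 9, Green 13.
Webster: Red 3, Blue 9, Green 12.
Green gets 13 under Hamilton and 12 under Webster.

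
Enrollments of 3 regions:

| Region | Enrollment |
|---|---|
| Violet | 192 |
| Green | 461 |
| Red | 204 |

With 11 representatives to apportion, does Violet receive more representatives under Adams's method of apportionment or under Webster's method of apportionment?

Adams

Adams: Violet 3, Green 5, Red 3.
Webster: Violet 2, Green 6, Red 3.
Violet gets 3 under Adams and 2 under Webster.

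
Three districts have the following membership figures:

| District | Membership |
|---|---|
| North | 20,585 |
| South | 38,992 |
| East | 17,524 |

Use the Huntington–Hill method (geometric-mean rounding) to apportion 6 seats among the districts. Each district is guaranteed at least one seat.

North 2, South 3, East 1

With divisor 13474: modified quotas North 1.528, South 2.894, East 1.301.
Geometric-mean thresholds: North √(1·2)=1.414, South √(2·3)=2.449, East √(1·2)=1.414.
Each quota rounded against its threshold gives North 2, South 3, East 1 (total 6).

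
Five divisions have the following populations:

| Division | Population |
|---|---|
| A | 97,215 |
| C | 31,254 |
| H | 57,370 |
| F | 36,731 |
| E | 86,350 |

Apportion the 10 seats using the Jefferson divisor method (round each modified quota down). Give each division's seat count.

Standard divisor 308920/10 ≈ 30892; standard quotas: A 3.147, C 1.012, H 1.857, F 1.189, E 2.795.
Rounding down gives 3, 1, 1, 1, 2 = 8 seats, so the divisor must be adjusted.
With modified divisor 26500: modified quotas A 3.668, C 1.179, H 2.165, F 1.386, E 3.258.
Rounding down: A 3, C 1, H 2, F 1, E 3 (total 10).

A: 3, C: 1, H: 2, F: 1, E: 3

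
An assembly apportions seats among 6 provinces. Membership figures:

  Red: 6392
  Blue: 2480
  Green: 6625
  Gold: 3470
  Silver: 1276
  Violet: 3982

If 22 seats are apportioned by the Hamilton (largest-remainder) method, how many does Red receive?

6

The standard divisor is 24225/22 ≈ 1101.136.
Standard quotas: Red 5.8049, Blue 2.2522, Green 6.0165, Gold 3.1513, Silver 1.1588, Violet 3.6163.
Lower quotas: Red 5, Blue 2, Green 6, Gold 3, Silver 1, Violet 3 (sum 20, leaving 2 seats).
Remainders in descending order: Red 0.8049, Violet 0.6163, Blue 0.2522, Silver 0.1588, Gold 0.1513, Green 0.0165.
The surplus seats go to Red, Violet.
Red receives 6.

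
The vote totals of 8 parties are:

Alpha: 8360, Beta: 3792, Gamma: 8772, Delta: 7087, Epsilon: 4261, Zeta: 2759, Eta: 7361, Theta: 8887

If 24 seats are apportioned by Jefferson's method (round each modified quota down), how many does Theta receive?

4

Standard divisor 51279/24 ≈ 2136.625; standard quotas: Alpha 3.913, Beta 1.775, Gamma 4.106, Delta 3.317, Epsilon 1.994, Zeta 1.291, Eta 3.445, Theta 4.159.
Rounding down gives 3, 1, 4, 3, 1, 1, 3, 4 = 20 seats, so the divisor must be adjusted.
With modified divisor 1800: modified quotas Alpha 4.644, Beta 2.107, Gamma 4.873, Delta 3.937, Epsilon 2.367, Zeta 1.533, Eta 4.089, Theta 4.937.
Rounding down: Alpha 4, Beta 2, Gamma 4, Delta 3, Epsilon 2, Zeta 1, Eta 4, Theta 4 (total 24).
Theta receives 4.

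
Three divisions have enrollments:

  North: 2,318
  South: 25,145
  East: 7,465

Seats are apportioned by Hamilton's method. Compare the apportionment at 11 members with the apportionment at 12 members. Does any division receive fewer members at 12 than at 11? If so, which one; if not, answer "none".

none

At 11 seats: North 1, South 8, East 2.
At 12 seats: North 1, South 9, East 2.
No division's allocation decreased.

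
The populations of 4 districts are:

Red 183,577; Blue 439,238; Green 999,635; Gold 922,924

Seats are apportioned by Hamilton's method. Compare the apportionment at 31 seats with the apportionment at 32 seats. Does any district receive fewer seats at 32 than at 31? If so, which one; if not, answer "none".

At 31 seats: Red 2, Blue 6, Green 12, Gold 11.
At 32 seats: Red 2, Blue 5, Green 13, Gold 12.
Blue drops from 6 to 5.

Blue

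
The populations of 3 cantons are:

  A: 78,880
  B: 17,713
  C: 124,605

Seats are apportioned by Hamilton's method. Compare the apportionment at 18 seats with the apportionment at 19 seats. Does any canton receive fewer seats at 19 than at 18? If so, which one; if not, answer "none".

B

At 18 seats: A 6, B 2, C 10.
At 19 seats: A 7, B 1, C 11.
B drops from 2 to 1.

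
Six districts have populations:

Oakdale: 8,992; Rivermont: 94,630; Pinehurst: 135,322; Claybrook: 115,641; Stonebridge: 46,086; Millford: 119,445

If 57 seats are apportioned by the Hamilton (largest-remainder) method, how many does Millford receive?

Total 520116; standard divisor 520116/57 ≈ 9124.842.
Standard quotas: Oakdale 0.9854, Rivermont 10.3706, Pinehurst 14.8301, Claybrook 12.6732, Stonebridge 5.0506, Millford 13.0901.
Lower quotas: Oakdale 0, Rivermont 10, Pinehurst 14, Claybrook 12, Stonebridge 5, Millford 13 (sum 54, leaving 3 seats).
Remainders in descending order: Oakdale 0.9854, Pinehurst 0.8301, Claybrook 0.6732, Rivermont 0.3706, Millford 0.0901, Stonebridge 0.0506.
The surplus seats go to Oakdale, Pinehurst, Claybrook.
Millford receives 13.

13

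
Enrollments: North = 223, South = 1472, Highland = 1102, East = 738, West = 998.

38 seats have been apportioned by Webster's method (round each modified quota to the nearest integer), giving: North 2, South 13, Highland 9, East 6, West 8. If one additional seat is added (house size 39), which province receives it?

Priority for the next seat is population ÷ (current seats + 0.5).
Priorities: North 89.200, South 109.037, Highland 116.000, East 113.538, West 117.412.
Highest priority: West.

West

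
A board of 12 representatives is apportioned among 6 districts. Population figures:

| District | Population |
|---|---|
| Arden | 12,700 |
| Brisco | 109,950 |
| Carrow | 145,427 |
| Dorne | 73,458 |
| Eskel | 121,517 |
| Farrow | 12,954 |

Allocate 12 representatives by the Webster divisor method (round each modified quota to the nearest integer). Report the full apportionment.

Arden=0, Brisco=3, Carrow=4, Dorne=2, Eskel=3, Farrow=0

Standard divisor 476006/12 ≈ 39667.167; standard quotas: Arden 0.320, Brisco 2.772, Carrow 3.666, Dorne 1.852, Eskel 3.063, Farrow 0.327.
Rounding to the nearest integer gives Arden 0, Brisco 3, Carrow 4, Dorne 2, Eskel 3, Farrow 0 — total 12, matching the house size, so no adjustment is needed.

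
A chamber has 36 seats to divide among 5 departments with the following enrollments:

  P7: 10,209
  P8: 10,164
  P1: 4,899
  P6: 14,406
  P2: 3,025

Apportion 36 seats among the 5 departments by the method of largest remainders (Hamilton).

P7 9, P8 9, P1 4, P6 12, P2 2

The standard divisor is 42703/36 ≈ 1186.194.
Standard quotas: P7 8.6065, P8 8.5686, P1 4.1300, P6 12.1447, P2 2.5502.
Lower quotas: P7 8, P8 8, P1 4, P6 12, P2 2 (sum 34, leaving 2 seats).
Remainders in descending order: P7 0.6065, P8 0.5686, P2 0.5502, P6 0.1447, P1 0.1300.
The surplus seats go to P7, P8.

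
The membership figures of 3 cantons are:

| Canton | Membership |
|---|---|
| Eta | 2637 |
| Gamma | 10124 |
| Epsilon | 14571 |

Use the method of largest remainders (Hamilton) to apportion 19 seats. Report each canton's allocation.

Eta=2, Gamma=7, Epsilon=10

Standard divisor: 27332 ÷ 19 ≈ 1438.526.
Standard quotas: Eta 1.8331, Gamma 7.0378, Epsilon 10.1291.
Lower quotas: Eta 1, Gamma 7, Epsilon 10 (sum 18, leaving 1 seat).
Remainders in descending order: Eta 0.8331, Epsilon 0.1291, Gamma 0.0378.
The surplus seat goes to Eta.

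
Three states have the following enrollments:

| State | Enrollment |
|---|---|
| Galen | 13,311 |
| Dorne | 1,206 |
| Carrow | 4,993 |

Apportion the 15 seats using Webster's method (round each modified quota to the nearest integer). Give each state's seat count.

Standard divisor 19510/15 ≈ 1300.667; standard quotas: Galen 10.234, Dorne 0.927, Carrow 3.839.
Rounding to the nearest integer gives Galen 10, Dorne 1, Carrow 4 — total 15, matching the house size, so no adjustment is needed.

Galen: 10, Dorne: 1, Carrow: 4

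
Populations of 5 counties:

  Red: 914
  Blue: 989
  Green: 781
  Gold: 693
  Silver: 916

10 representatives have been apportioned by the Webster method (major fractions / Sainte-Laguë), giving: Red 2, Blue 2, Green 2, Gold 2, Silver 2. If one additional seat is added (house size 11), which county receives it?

Priority for the next seat is population ÷ (current seats + 0.5).
Priorities: Red 365.600, Blue 395.600, Green 312.400, Gold 277.200, Silver 366.400.
Highest priority: Blue.

Blue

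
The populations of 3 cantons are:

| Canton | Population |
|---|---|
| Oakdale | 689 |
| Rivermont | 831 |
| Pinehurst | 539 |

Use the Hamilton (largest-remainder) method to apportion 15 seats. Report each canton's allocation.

Oakdale 5; Rivermont 6; Pinehurst 4

Standard divisor: 2059 ÷ 15 ≈ 137.267.
Standard quotas: Oakdale 5.019, Rivermont 6.054, Pinehurst 3.927.
Lower quotas: Oakdale 5, Rivermont 6, Pinehurst 3 (sum 14, leaving 1 seat).
Remainders in descending order: Pinehurst 0.927, Rivermont 0.054, Oakdale 0.019.
The surplus seat goes to Pinehurst.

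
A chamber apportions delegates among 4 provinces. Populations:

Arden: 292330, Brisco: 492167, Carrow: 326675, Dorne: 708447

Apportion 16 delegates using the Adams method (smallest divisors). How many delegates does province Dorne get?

6

Standard divisor 1819619/16 ≈ 113726.188; standard quotas: Arden 2.570, Brisco 4.328, Carrow 2.872, Dorne 6.229.
Rounding up gives 3, 5, 3, 7 = 18 seats, so the divisor must be adjusted.
With modified divisor 132400: modified quotas Arden 2.208, Brisco 3.717, Carrow 2.467, Dorne 5.351.
Rounding up: Arden 3, Brisco 4, Carrow 3, Dorne 6 (total 16).
Dorne receives 6.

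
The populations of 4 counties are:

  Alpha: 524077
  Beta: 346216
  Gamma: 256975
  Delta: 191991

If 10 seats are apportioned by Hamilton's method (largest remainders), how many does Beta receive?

3

The standard divisor is 1319259/10 ≈ 131925.9.
Standard quotas: Alpha 3.9725, Beta 2.6243, Gamma 1.9479, Delta 1.4553.
Lower quotas: Alpha 3, Beta 2, Gamma 1, Delta 1 (sum 7, leaving 3 seats).
Remainders in descending order: Alpha 0.9725, Gamma 0.9479, Beta 0.6243, Delta 0.4553.
Largest remainders: Alpha, Gamma, Beta receive the extra seats.
Beta receives 3.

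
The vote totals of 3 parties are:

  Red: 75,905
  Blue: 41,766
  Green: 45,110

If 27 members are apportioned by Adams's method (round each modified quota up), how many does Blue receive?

7

Standard divisor 162781/27 ≈ 6028.926; standard quotas: Red 12.590, Blue 6.928, Green 7.482.
Rounding up gives 13, 7, 8 = 28 seats, so the divisor must be adjusted.
With modified divisor 6400: modified quotas Red 11.860, Blue 6.526, Green 7.048.
Rounding up: Red 12, Blue 7, Green 8 (total 27).
Blue receives 7.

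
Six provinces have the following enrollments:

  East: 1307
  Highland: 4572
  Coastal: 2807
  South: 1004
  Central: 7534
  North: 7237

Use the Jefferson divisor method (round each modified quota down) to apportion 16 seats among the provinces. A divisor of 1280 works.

With modified divisor 1280: modified quotas East 1.021, Highland 3.572, Coastal 2.193, South 0.784, Central 5.886, North 5.654.
Rounding down: East 1, Highland 3, Coastal 2, South 0, Central 5, North 5 (total 16).

East=1; Highland=3; Coastal=2; South=0; Central=5; North=5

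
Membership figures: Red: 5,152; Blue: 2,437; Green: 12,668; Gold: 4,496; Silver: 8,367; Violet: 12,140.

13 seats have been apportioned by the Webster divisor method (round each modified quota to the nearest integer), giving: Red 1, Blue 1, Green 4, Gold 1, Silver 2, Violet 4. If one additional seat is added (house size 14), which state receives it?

Priority for the next seat is population ÷ (current seats + 0.5).
Priorities: Red 3434.667, Blue 1624.667, Green 2815.111, Gold 2997.333, Silver 3346.800, Violet 2697.778.
Highest priority: Red.

Red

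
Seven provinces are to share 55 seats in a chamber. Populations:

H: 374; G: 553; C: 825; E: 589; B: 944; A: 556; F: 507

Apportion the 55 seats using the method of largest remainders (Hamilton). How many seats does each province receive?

Total 4348; standard divisor 4348/55 ≈ 79.055.
Standard quotas: H 4.731, G 6.995, C 10.436, E 7.451, B 11.941, A 7.033, F 6.413.
Lower quotas: H 4, G 6, C 10, E 7, B 11, A 7, F 6 (sum 51, leaving 4 seats).
Remainders in descending order: G 0.995, B 0.941, H 0.731, E 0.451, C 0.436, F 0.413, A 0.033.
Largest remainders: G, B, H, E receive the extra seats.

H=5, G=7, C=10, E=8, B=12, A=7, F=6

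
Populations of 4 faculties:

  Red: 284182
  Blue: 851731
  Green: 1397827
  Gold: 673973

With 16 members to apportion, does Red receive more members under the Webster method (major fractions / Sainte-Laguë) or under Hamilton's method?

Webster: Red 1, Blue 4, Green 7, Gold 4.
Hamilton: Red 2, Blue 4, Green 7, Gold 3.
Red gets 1 under Webster and 2 under Hamilton.

Hamilton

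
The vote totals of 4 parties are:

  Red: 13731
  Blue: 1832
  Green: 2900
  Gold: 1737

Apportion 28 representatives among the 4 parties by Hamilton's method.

Red: 19, Blue: 3, Green: 4, Gold: 2

Total 20200; standard divisor 20200/28 ≈ 721.429.
Standard quotas: Red 19.0331, Blue 2.5394, Green 4.0198, Gold 2.4077.
Lower quotas: Red 19, Blue 2, Green 4, Gold 2 (sum 27, leaving 1 seat).
Remainders in descending order: Blue 0.5394, Gold 0.4077, Red 0.0331, Green 0.0198.
Largest remainder: Blue receives the extra seat.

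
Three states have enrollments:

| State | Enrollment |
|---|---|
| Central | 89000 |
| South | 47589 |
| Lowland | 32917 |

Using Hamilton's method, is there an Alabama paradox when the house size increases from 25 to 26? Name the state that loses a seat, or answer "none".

none

At 25 seats: Central 13, South 7, Lowland 5.
At 26 seats: Central 14, South 7, Lowland 5.
No state's allocation decreased.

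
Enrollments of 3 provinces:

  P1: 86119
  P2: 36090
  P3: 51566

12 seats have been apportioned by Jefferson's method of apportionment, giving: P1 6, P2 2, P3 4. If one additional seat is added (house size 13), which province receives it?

P1

Priority for the next seat is population ÷ (current seats + 1).
Priorities: P1 12302.714, P2 12030.000, P3 10313.200.
Highest priority: P1.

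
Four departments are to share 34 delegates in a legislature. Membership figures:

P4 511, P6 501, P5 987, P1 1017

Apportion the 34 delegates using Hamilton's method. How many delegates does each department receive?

Standard divisor: 3016 ÷ 34 ≈ 88.706.
Standard quotas: P4 5.761, P6 5.648, P5 11.127, P1 11.465.
Lower quotas: P4 5, P6 5, P5 11, P1 11 (sum 32, leaving 2 seats).
Remainders in descending order: P4 0.761, P6 0.648, P1 0.465, P5 0.127.
Largest remainders: P4, P6 receive the extra seats.

P4: 6, P6: 6, P5: 11, P1: 11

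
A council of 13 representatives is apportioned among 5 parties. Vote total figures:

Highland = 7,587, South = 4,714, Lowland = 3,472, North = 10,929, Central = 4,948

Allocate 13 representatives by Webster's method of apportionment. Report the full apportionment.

Standard divisor 31650/13 ≈ 2434.615; standard quotas: Highland 3.116, South 1.936, Lowland 1.426, North 4.489, Central 2.032.
Rounding to the nearest integer gives 3, 2, 1, 4, 2 = 12 seats, so the divisor must be adjusted.
With modified divisor 2400: modified quotas Highland 3.161, South 1.964, Lowland 1.447, North 4.554, Central 2.062.
Rounding to the nearest integer: Highland 3, South 2, Lowland 1, North 5, Central 2 (total 13).

Highland: 3, South: 2, Lowland: 1, North: 5, Central: 2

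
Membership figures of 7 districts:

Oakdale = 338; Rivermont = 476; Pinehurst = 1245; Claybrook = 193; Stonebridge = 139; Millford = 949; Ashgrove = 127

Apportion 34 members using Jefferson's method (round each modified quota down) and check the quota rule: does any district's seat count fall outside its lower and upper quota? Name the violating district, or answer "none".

Standard quotas: Oakdale 3.315, Rivermont 4.668, Pinehurst 12.209, Claybrook 1.893, Stonebridge 1.363, Millford 9.307, Ashgrove 1.245.
Jefferson allocation: Oakdale 3, Rivermont 5, Pinehurst 13, Claybrook 2, Stonebridge 1, Millford 9, Ashgrove 1.
Every allocation lies between the lower and upper quota.

none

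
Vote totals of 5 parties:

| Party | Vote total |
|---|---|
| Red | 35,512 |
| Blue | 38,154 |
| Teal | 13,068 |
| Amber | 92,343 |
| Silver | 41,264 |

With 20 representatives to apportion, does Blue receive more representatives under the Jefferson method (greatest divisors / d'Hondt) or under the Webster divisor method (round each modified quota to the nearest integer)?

Webster

Jefferson: Red 3, Blue 3, Teal 1, Amber 9, Silver 4.
Webster: Red 3, Blue 4, Teal 1, Amber 8, Silver 4.
Blue gets 3 under Jefferson and 4 under Webster.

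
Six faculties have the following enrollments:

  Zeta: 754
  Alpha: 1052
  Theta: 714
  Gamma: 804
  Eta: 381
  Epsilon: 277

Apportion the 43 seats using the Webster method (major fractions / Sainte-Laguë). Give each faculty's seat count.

Standard divisor 3982/43 ≈ 92.605; standard quotas: Zeta 8.142, Alpha 11.360, Theta 7.710, Gamma 8.682, Eta 4.114, Epsilon 2.991.
Rounding to the nearest integer gives Zeta 8, Alpha 11, Theta 8, Gamma 9, Eta 4, Epsilon 3 — total 43, matching the house size, so no adjustment is needed.

Zeta 8, Alpha 11, Theta 8, Gamma 9, Eta 4, Epsilon 3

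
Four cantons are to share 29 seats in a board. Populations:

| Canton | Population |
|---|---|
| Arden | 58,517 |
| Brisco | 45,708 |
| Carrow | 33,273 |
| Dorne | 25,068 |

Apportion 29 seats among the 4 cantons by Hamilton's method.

Total 162566; standard divisor 162566/29 ≈ 5605.724.
Standard quotas: Arden 10.4388, Brisco 8.1538, Carrow 5.9355, Dorne 4.4719.
Lower quotas: Arden 10, Brisco 8, Carrow 5, Dorne 4 (sum 27, leaving 2 seats).
Remainders in descending order: Carrow 0.9355, Dorne 0.4719, Arden 0.4388, Brisco 0.1538.
The surplus seats go to Carrow, Dorne.

Arden 10, Brisco 8, Carrow 6, Dorne 5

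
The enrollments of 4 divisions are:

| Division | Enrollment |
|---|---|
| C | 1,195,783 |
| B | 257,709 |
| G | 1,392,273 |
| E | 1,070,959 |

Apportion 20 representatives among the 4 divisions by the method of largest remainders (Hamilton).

C 6, B 1, G 7, E 6

Standard divisor: 3916724 ÷ 20 ≈ 195836.2.
Standard quotas: C 6.1060, B 1.3159, G 7.1094, E 5.4686.
Lower quotas: C 6, B 1, G 7, E 5 (sum 19, leaving 1 seat).
Remainders in descending order: E 0.4686, B 0.3159, G 0.1094, C 0.1060.
The surplus seat goes to E.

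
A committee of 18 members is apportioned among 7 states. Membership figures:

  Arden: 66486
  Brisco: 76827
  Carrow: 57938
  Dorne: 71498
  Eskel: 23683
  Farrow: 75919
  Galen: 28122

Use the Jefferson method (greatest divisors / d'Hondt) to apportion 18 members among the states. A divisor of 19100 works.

Arden 3; Brisco 4; Carrow 3; Dorne 3; Eskel 1; Farrow 3; Galen 1

With modified divisor 19100: modified quotas Arden 3.481, Brisco 4.022, Carrow 3.033, Dorne 3.743, Eskel 1.240, Farrow 3.975, Galen 1.472.
Rounding down: Arden 3, Brisco 4, Carrow 3, Dorne 3, Eskel 1, Farrow 3, Galen 1 (total 18).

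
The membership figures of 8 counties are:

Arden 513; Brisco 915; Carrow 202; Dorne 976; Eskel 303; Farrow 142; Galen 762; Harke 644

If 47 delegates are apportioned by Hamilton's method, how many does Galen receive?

8

The standard divisor is 4457/47 ≈ 94.83.
Standard quotas: Arden 5.410, Brisco 9.649, Carrow 2.130, Dorne 10.292, Eskel 3.195, Farrow 1.497, Galen 8.035, Harke 6.791.
Lower quotas: Arden 5, Brisco 9, Carrow 2, Dorne 10, Eskel 3, Farrow 1, Galen 8, Harke 6 (sum 44, leaving 3 seats).
Remainders in descending order: Harke 0.791, Brisco 0.649, Farrow 0.497, Arden 0.410, Dorne 0.292, Eskel 0.195, Carrow 0.130, Galen 0.035.
The surplus seats go to Harke, Brisco, Farrow.
Galen receives 8.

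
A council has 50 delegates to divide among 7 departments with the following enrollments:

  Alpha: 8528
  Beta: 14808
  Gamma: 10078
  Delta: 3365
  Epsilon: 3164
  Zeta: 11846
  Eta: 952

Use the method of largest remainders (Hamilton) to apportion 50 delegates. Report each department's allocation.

Total 52741; standard divisor 52741/50 ≈ 1054.82.
Standard quotas: Alpha 8.0848, Beta 14.0384, Gamma 9.5542, Delta 3.1901, Epsilon 2.9996, Zeta 11.2304, Eta 0.9025.
Lower quotas: Alpha 8, Beta 14, Gamma 9, Delta 3, Epsilon 2, Zeta 11, Eta 0 (sum 47, leaving 3 seats).
Remainders in descending order: Epsilon 0.9996, Eta 0.9025, Gamma 0.5542, Zeta 0.2304, Delta 0.1901, Alpha 0.0848, Beta 0.0384.
The surplus seats go to Epsilon, Eta, Gamma.

Alpha=8, Beta=14, Gamma=10, Delta=3, Epsilon=3, Zeta=11, Eta=1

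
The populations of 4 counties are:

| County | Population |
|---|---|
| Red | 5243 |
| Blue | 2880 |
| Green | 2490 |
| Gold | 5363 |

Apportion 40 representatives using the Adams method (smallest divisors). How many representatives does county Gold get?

Standard divisor 15976/40 ≈ 399.4; standard quotas: Red 13.127, Blue 7.211, Green 6.234, Gold 13.428.
Rounding up gives 14, 8, 7, 14 = 43 seats, so the divisor must be adjusted.
With modified divisor 413.28: modified quotas Red 12.686, Blue 6.969, Green 6.025, Gold 12.977.
Rounding up: Red 13, Blue 7, Green 7, Gold 13 (total 40).
Gold receives 13.

13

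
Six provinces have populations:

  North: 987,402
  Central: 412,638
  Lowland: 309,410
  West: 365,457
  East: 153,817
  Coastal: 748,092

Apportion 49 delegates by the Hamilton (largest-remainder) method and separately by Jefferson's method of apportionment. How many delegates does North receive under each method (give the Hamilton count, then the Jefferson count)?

16 and 17

Hamilton: North 16, Central 7, Lowland 5, West 6, East 3, Coastal 12.
Jefferson: North 17, Central 7, Lowland 5, West 6, East 2, Coastal 12.
North gets 16 under Hamilton and 17 under Jefferson.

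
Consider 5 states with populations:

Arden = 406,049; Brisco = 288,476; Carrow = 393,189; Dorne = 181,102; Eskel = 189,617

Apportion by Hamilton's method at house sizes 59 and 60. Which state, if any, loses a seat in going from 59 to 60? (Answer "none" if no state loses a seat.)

none

At 59 seats: Arden 16, Brisco 12, Carrow 16, Dorne 7, Eskel 8.
At 60 seats: Arden 17, Brisco 12, Carrow 16, Dorne 7, Eskel 8.
No state's allocation decreased.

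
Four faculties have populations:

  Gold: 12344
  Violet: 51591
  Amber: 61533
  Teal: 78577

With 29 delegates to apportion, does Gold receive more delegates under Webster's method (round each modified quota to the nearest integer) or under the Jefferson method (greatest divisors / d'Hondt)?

Webster

Webster: Gold 2, Violet 7, Amber 9, Teal 11.
Jefferson: Gold 1, Violet 7, Amber 9, Teal 12.
Gold gets 2 under Webster and 1 under Jefferson.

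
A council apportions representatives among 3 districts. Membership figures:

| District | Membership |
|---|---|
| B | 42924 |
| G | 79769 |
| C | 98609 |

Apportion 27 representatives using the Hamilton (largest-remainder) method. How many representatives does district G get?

Total 221302; standard divisor 221302/27 ≈ 8196.37.
Standard quotas: B 5.2370, G 9.7322, C 12.0308.
Lower quotas: B 5, G 9, C 12 (sum 26, leaving 1 seat).
Remainders in descending order: G 0.7322, B 0.2370, C 0.0308.
The surplus seat goes to G.
G receives 10.

10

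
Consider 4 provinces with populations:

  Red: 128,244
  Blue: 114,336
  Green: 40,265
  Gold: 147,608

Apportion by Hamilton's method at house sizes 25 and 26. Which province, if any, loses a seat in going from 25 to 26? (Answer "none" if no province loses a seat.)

At 25 seats: Red 7, Blue 7, Green 2, Gold 9.
At 26 seats: Red 8, Blue 7, Green 2, Gold 9.
No province's allocation decreased.

none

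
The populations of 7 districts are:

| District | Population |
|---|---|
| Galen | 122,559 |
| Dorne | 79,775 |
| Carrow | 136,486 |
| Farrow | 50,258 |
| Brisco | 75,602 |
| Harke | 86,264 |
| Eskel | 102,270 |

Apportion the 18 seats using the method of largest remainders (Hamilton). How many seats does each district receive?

Galen: 3, Dorne: 2, Carrow: 4, Farrow: 2, Brisco: 2, Harke: 2, Eskel: 3

Total 653214; standard divisor 653214/18 ≈ 36289.667.
Standard quotas: Galen 3.3772, Dorne 2.1983, Carrow 3.7610, Farrow 1.3849, Brisco 2.0833, Harke 2.3771, Eskel 2.8182.
Lower quotas: Galen 3, Dorne 2, Carrow 3, Farrow 1, Brisco 2, Harke 2, Eskel 2 (sum 15, leaving 3 seats).
Remainders in descending order: Eskel 0.8182, Carrow 0.7610, Farrow 0.3849, Galen 0.3772, Harke 0.3771, Dorne 0.1983, Brisco 0.0833.
The surplus seats go to Eskel, Carrow, Farrow.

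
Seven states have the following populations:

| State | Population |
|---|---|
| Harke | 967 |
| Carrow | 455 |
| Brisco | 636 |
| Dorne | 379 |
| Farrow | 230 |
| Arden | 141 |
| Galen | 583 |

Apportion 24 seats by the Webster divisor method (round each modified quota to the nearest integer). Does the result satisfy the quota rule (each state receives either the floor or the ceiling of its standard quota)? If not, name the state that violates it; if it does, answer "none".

none

Standard quotas: Harke 6.844, Carrow 3.220, Brisco 4.501, Dorne 2.682, Farrow 1.628, Arden 0.998, Galen 4.126.
Webster allocation: Harke 7, Carrow 3, Brisco 4, Dorne 3, Farrow 2, Arden 1, Galen 4.
Every allocation lies between the lower and upper quota.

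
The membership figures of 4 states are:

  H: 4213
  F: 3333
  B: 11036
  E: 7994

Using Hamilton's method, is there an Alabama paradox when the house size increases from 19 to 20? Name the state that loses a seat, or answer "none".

At 19 seats: H 3, F 2, B 8, E 6.
At 20 seats: H 3, F 3, B 8, E 6.
No state's allocation decreased.

none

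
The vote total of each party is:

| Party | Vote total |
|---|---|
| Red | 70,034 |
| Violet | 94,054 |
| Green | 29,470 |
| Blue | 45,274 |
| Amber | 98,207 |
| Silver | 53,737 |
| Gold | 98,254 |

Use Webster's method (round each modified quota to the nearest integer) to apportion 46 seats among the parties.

Red=7, Violet=9, Green=3, Blue=4, Amber=9, Silver=5, Gold=9

Standard divisor 489030/46 ≈ 10631.087; standard quotas: Red 6.588, Violet 8.847, Green 2.772, Blue 4.259, Amber 9.238, Silver 5.055, Gold 9.242.
Rounding to the nearest integer gives Red 7, Violet 9, Green 3, Blue 4, Amber 9, Silver 5, Gold 9 — total 46, matching the house size, so no adjustment is needed.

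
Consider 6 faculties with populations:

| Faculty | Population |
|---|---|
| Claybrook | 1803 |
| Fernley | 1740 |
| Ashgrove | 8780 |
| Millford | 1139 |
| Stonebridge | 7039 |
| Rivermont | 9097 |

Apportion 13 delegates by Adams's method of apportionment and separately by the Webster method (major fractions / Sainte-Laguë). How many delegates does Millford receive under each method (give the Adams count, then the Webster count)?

1 and 0

Adams: Claybrook 1, Fernley 1, Ashgrove 3, Millford 1, Stonebridge 3, Rivermont 4.
Webster: Claybrook 1, Fernley 1, Ashgrove 4, Millford 0, Stonebridge 3, Rivermont 4.
Millford gets 1 under Adams and 0 under Webster.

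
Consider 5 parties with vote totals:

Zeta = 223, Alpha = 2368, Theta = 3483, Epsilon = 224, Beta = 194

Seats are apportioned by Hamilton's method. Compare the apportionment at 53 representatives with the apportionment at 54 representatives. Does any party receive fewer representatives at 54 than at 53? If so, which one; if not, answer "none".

Beta

At 53 seats: Zeta 2, Alpha 19, Theta 28, Epsilon 2, Beta 2.
At 54 seats: Zeta 2, Alpha 20, Theta 29, Epsilon 2, Beta 1.
Beta drops from 2 to 1.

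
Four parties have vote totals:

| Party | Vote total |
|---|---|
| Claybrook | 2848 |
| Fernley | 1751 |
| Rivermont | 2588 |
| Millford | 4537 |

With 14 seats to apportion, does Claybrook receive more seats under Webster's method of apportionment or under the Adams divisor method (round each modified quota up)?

Webster: Claybrook 3, Fernley 2, Rivermont 3, Millford 6.
Adams: Claybrook 4, Fernley 2, Rivermont 3, Millford 5.
Claybrook gets 3 under Webster and 4 under Adams.

Adams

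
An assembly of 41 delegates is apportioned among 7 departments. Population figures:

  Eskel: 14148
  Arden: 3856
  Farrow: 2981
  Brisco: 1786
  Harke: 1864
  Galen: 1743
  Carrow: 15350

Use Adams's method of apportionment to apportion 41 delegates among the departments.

Eskel 13; Arden 4; Farrow 3; Brisco 2; Harke 2; Galen 2; Carrow 15

Standard divisor 41728/41 ≈ 1017.756; standard quotas: Eskel 13.901, Arden 3.789, Farrow 2.929, Brisco 1.755, Harke 1.831, Galen 1.713, Carrow 15.082.
Rounding up gives 14, 4, 3, 2, 2, 2, 16 = 43 seats, so the divisor must be adjusted.
With modified divisor 1090: modified quotas Eskel 12.980, Arden 3.538, Farrow 2.735, Brisco 1.639, Harke 1.710, Galen 1.599, Carrow 14.083.
Rounding up: Eskel 13, Arden 4, Farrow 3, Brisco 2, Harke 2, Galen 2, Carrow 15 (total 41).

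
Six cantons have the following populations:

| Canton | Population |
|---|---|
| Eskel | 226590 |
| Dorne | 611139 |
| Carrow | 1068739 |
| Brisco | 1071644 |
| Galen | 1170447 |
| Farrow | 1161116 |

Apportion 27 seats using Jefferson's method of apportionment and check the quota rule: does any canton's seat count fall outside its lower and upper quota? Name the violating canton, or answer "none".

none

Standard quotas: Eskel 1.152, Dorne 3.108, Carrow 5.435, Brisco 5.449, Galen 5.952, Farrow 5.904.
Jefferson allocation: Eskel 1, Dorne 3, Carrow 5, Brisco 6, Galen 6, Farrow 6.
Every allocation lies between the lower and upper quota.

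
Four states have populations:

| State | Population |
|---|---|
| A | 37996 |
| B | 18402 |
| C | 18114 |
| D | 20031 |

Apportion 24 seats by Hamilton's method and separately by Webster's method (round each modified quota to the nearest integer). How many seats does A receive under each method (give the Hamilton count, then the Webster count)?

10 and 9

Hamilton: A 10, B 5, C 4, D 5.
Webster: A 9, B 5, C 5, D 5.
A gets 10 under Hamilton and 9 under Webster.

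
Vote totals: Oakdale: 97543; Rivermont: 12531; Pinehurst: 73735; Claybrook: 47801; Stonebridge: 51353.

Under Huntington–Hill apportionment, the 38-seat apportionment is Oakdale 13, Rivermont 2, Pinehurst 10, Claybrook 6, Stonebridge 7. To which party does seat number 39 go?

Claybrook

Priority for the next seat is population ÷ (√(s·(s+1))).
Priorities: Oakdale 7230.368, Rivermont 5115.759, Pinehurst 7030.356, Claybrook 7375.854, Stonebridge 6862.333.
Highest priority: Claybrook.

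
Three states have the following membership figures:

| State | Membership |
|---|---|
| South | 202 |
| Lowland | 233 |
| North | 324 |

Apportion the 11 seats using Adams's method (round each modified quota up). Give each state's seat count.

South 3; Lowland 3; North 5

Standard divisor 759/11 ≈ 69; standard quotas: South 2.928, Lowland 3.377, North 4.696.
Rounding up gives 3, 4, 5 = 12 seats, so the divisor must be adjusted.
With modified divisor 80: modified quotas South 2.525, Lowland 2.913, North 4.050.
Rounding up: South 3, Lowland 3, North 5 (total 11).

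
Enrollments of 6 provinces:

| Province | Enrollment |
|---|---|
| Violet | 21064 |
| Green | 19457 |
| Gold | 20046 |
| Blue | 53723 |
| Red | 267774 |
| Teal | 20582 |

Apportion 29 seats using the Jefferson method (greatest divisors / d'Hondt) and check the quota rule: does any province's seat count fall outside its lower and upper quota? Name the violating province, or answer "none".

Standard quotas: Violet 1.517, Green 1.401, Gold 1.444, Blue 3.869, Red 19.286, Teal 1.482.
Jefferson allocation: Violet 1, Green 1, Gold 1, Blue 4, Red 21, Teal 1.
Red has quota 19.286 (lower 19, upper 20) but receives 21 — outside the quota interval.

Red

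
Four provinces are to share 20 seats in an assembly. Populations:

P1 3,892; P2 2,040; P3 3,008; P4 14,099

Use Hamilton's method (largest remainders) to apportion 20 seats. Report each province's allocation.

P1 3, P2 2, P3 3, P4 12

Standard divisor: 23039 ÷ 20 ≈ 1151.95.
Standard quotas: P1 3.3786, P2 1.7709, P3 2.6112, P4 12.2392.
Lower quotas: P1 3, P2 1, P3 2, P4 12 (sum 18, leaving 2 seats).
Remainders in descending order: P2 0.7709, P3 0.6112, P1 0.3786, P4 0.2392.
The surplus seats go to P2, P3.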